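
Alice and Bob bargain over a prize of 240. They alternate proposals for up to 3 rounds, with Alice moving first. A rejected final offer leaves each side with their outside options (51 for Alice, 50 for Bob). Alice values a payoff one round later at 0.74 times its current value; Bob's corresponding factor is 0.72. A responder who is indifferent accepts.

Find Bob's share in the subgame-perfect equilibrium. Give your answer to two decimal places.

71.57

Round 3 (Alice proposes): Bob gets 50 if talks fail, so Alice offers 50 and keeps 190.
Round 2 (Bob proposes): Alice can get 190 next round, worth 0.74 × 190 = 140.6 now; Bob offers that and keeps 99.4.
Round 1 (Alice proposes): Bob can get 99.4 next round, worth 0.72 × 99.4 = 71.568 now. Alice offers 71.568 and keeps 240 − 71.568 = 168.432.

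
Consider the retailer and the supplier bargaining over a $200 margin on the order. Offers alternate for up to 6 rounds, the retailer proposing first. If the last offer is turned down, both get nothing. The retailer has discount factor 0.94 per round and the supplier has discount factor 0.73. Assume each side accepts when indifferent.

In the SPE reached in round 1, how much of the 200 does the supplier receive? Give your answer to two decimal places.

83.52

Round 6 (the supplier proposes): rejection yields 0 for the retailer; the supplier offers 0 and keeps 200.
Round 5 (the retailer proposes): the supplier can get 200 next round, worth 0.73 × 200 = 146 now, so the retailer offers 146, keeping 54.
Round 4 (the supplier proposes): the retailer can get 54 next round, worth 0.94 × 54 = 50.76 now; the supplier offers that and keeps 149.24.
Round 3 (the retailer proposes): the supplier can get 149.24 next round, worth 0.73 × 149.24 = 108.9452 now. The retailer offers 108.9452 and keeps 200 − 108.9452 = 91.0548.
Round 2 (the supplier proposes): the retailer can get 91.0548 next round, worth 0.94 × 91.0548 = 85.591512 now; the supplier offers that and keeps 114.408488.
Round 1 (the retailer proposes): the supplier can get 114.408488 next round, worth 0.73 × 114.408488 = 83.51819624 now; the retailer offers that and keeps 116.48180376.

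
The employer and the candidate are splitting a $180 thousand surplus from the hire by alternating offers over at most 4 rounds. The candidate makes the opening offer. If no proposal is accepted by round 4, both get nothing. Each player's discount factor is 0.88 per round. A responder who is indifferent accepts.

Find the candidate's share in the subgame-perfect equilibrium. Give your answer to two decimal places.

38.33

Round 4 (the employer proposes): the candidate will accept anything ≥ 0, so the employer offers 0 and keeps 180.
Round 3 (the candidate proposes): the employer can get 180 next round, worth 0.88 × 180 = 158.4 now; the candidate offers that and keeps 21.6.
Round 2 (the employer proposes): the candidate can get 21.6 next round, worth 0.88 × 21.6 = 19.008 now, so the employer offers 19.008, keeping 160.992.
Round 1 (the candidate proposes): the employer can get 160.992 next round, worth 0.88 × 160.992 = 141.67296 now. The candidate offers 141.67296 and keeps 180 − 141.67296 = 38.32704.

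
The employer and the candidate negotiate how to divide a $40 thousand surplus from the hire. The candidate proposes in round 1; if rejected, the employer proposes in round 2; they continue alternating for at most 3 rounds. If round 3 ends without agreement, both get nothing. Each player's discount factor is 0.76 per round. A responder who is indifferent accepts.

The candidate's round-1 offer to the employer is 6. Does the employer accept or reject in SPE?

Work out the employer's continuation value if the offer is rejected.
Round 3 (the candidate proposes): the employer will accept anything ≥ 0, so the candidate offers 0 and keeps 40.
Round 2 (the employer proposes): the candidate can get 40 next round, worth 0.76 × 40 = 30.4 now, so the employer offers 30.4, keeping 9.6.
So by rejecting in round 1, the employer gets 9.6 next round, worth 0.76 × 9.6 = 7.296 now.
Offer 6 < 7.296, so the employer rejects.

Reject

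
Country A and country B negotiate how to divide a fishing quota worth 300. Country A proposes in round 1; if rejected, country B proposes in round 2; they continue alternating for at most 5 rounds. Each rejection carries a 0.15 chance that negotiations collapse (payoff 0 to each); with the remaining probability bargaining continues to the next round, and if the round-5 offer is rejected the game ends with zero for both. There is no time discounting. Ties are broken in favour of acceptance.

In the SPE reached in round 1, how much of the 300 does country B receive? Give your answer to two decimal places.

By backward induction:
Round 5 (country A proposes): country B will accept anything ≥ 0, so country A offers 0 and keeps 300.
Round 4 (country B proposes): rejecting gives country A an expected 0.85 × 300 = 255. Country B offers 255 and keeps 300 − 255 = 45.
Round 3 (country A proposes): rejecting gives country B an expected 0.85 × 45 = 38.25; country A offers that and keeps 261.75.
Round 2 (country B proposes): rejecting gives country A an expected 0.85 × 261.75 = 222.4875; country B offers that and keeps 77.5125.
Round 1 (country A proposes): rejecting gives country B an expected 0.85 × 77.5125 = 65.885625, so country A offers 65.885625, keeping 234.114375.

65.89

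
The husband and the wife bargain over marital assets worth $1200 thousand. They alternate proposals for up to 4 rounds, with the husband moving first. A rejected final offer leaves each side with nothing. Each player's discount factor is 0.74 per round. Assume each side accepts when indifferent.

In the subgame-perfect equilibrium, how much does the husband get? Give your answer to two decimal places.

Solve by backward induction from round 4.
Round 4 (the wife proposes): the husband will accept anything ≥ 0, so the wife offers 0 and keeps 1200.
Round 3 (the husband proposes): the wife can get 1200 next round, worth 0.74 × 1200 = 888 now. The husband offers 888 and keeps 1200 − 888 = 312.
Round 2 (the wife proposes): the husband can get 312 next round, worth 0.74 × 312 = 230.88 now; the wife offers that and keeps 969.12.
Round 1 (the husband proposes): the wife can get 969.12 next round, worth 0.74 × 969.12 = 717.1488 now. The husband offers 717.1488 and keeps 1200 − 717.1488 = 482.8512.

482.85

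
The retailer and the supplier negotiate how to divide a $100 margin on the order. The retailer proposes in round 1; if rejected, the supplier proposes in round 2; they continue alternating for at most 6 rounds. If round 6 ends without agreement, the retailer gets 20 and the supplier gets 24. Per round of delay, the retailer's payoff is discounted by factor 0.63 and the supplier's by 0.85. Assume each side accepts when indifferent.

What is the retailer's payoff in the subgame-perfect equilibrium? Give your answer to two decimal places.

Round 6 (the supplier proposes): the retailer gets 20 if talks fail, so the supplier offers 20 and keeps 80.
Round 5 (the retailer proposes): the supplier can get 80 next round, worth 0.85 × 80 = 68 now, so the retailer offers 68, keeping 32.
Round 4 (the supplier proposes): the retailer can get 32 next round, worth 0.63 × 32 = 20.16 now. The supplier offers 20.16 and keeps 100 − 20.16 = 79.84.
Round 3 (the retailer proposes): the supplier can get 79.84 next round, worth 0.85 × 79.84 = 67.864 now; the retailer offers that and keeps 32.136.
Round 2 (the supplier proposes): the retailer can get 32.136 next round, worth 0.63 × 32.136 = 20.24568 now; the supplier offers that and keeps 79.75432.
Round 1 (the retailer proposes): the supplier can get 79.75432 next round, worth 0.85 × 79.75432 = 67.791172 now; the retailer offers that and keeps 32.208828.

32.21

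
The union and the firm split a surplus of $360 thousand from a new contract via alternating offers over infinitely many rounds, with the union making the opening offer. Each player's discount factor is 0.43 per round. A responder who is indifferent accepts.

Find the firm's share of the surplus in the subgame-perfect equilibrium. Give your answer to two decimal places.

In a stationary SPE each proposer offers the other exactly their discounted continuation value.
If the union keeps x when proposing and the firm keeps y when proposing, then x = 360 − 0.43y and y = 360 − 0.43x.
Solving: x = 360(1 − 0.43) / (1 − 0.43·0.43) = 205.2 / 0.8151 ≈ 251.7483.
The firm gets 360 − 251.7483 ≈ 108.2517.

108.25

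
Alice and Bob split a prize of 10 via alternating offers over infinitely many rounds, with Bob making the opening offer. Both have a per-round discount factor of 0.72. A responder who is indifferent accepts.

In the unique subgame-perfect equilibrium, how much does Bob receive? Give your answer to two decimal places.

In a stationary SPE each proposer offers the other exactly their discounted continuation value.
If Bob keeps x when proposing and Alice keeps y when proposing, then x = 10 − 0.72y and y = 10 − 0.72x.
Solving: x = 10(1 − 0.72) / (1 − 0.72·0.72) = 2.8 / 0.4816 ≈ 5.8140.
Alice gets 10 − 5.8140 ≈ 4.1860.

5.81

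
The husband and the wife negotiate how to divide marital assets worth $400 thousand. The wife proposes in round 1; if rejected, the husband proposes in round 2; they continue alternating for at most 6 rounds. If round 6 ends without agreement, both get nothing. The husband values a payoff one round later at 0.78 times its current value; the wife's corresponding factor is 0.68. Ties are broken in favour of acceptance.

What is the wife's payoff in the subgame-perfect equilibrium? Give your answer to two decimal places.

159.43

Round 6 (the husband proposes): the wife will accept anything ≥ 0, so the husband offers 0 and keeps 400.
Round 5 (the wife proposes): the husband can get 400 next round, worth 0.78 × 400 = 312 now. The wife offers 312 and keeps 400 − 312 = 88.
Round 4 (the husband proposes): the wife can get 88 next round, worth 0.68 × 88 = 59.84 now; the husband offers that and keeps 340.16.
Round 3 (the wife proposes): the husband can get 340.16 next round, worth 0.78 × 340.16 = 265.3248 now, so the wife offers 265.3248, keeping 134.6752.
Round 2 (the husband proposes): the wife can get 134.6752 next round, worth 0.68 × 134.6752 = 91.579136 now. The husband offers 91.579136 and keeps 400 − 91.579136 = 308.420864.
Round 1 (the wife proposes): the husband can get 308.420864 next round, worth 0.78 × 308.420864 = 240.56827392 now; the wife offers that and keeps 159.43172608.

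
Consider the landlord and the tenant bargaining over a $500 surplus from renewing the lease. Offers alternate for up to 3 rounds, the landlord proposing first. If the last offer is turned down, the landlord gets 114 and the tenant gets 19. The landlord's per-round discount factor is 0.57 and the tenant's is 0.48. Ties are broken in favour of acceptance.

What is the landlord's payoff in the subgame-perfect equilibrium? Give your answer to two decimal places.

Round 3 (the landlord proposes): the tenant gets 19 if talks fail, so the landlord offers 19 and keeps 481.
Round 2 (the tenant proposes): the landlord can get 481 next round, worth 0.57 × 481 = 274.17 now, so the tenant offers 274.17, keeping 225.83.
Round 1 (the landlord proposes): the tenant can get 225.83 next round, worth 0.48 × 225.83 = 108.3984 now, so the landlord offers 108.3984, keeping 391.6016.

391.60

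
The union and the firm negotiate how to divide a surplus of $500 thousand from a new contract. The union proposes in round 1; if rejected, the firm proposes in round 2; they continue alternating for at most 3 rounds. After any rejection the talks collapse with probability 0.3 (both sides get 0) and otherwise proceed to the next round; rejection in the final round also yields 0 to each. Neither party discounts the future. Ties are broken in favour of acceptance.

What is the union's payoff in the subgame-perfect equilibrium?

Round 3 (the union proposes): the firm will accept anything ≥ 0, so the union offers 0 and keeps 500.
Round 2 (the firm proposes): rejecting gives the union an expected 0.7 × 500 = 350. The firm offers 350 and keeps 500 − 350 = 150.
Round 1 (the union proposes): rejecting gives the firm an expected 0.7 × 150 = 105, so the union offers 105, keeping 395.

395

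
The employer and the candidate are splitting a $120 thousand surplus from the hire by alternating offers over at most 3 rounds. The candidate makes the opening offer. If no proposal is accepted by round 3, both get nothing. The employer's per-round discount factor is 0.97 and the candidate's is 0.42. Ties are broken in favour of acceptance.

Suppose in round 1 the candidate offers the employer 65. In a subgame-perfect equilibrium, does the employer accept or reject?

Reject

Work out the employer's continuation value if the offer is rejected.
Round 3 (the candidate proposes): rejection yields 0 for the employer; the candidate offers 0 and keeps 120.
Round 2 (the employer proposes): the candidate can get 120 next round, worth 0.42 × 120 = 50.4 now; the employer offers that and keeps 69.6.
So by rejecting in round 1, the employer gets 69.6 next round, worth 0.97 × 69.6 = 67.512 now.
Offer 65 < 67.512, so the employer rejects.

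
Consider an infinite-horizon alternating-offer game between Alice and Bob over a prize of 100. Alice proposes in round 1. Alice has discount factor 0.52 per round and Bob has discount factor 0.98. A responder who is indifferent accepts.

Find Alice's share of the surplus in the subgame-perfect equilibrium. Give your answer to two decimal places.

Let x be Alice's share when Alice proposes and y be Bob's share when Bob proposes.
Bob accepts iff offered ≥ 0.98·y, so x = 100 − 0.98y. Symmetrically y = 100 − 0.52x.
Substituting: x = 100 − 0.98(100 − 0.52x), giving x(1 − 0.52·0.98) = 100(1 − 0.98).
So x = 100 × 0.02 / 0.4904 ≈ 4.0783, and Bob receives 100 − x ≈ 95.9217.

4.08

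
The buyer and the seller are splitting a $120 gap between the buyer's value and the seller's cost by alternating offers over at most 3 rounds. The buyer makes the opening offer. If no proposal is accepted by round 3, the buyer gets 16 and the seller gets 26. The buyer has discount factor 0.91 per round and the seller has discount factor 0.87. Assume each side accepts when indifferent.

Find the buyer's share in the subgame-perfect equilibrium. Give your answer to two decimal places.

90.02

Round 3 (the buyer proposes): the seller gets 26 if talks fail, so the buyer offers 26 and keeps 94.
Round 2 (the seller proposes): the buyer can get 94 next round, worth 0.91 × 94 = 85.54 now, so the seller offers 85.54, keeping 34.46.
Round 1 (the buyer proposes): the seller can get 34.46 next round, worth 0.87 × 34.46 = 29.9802 now. The buyer offers 29.9802 and keeps 120 − 29.9802 = 90.0198.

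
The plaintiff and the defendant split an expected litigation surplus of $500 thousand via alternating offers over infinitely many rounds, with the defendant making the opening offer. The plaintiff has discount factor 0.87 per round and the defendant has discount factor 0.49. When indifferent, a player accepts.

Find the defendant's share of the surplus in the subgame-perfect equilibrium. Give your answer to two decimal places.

When the defendant proposes, the plaintiff accepts any offer worth at least 0.87 times what the plaintiff would get by proposing next round; and vice versa.
This gives x = 500 − 0.87y and y = 500 − 0.49x, where x and y are each side's share when it proposes.
Hence (1 − 0.87·0.49)x = 500(1 − 0.87), i.e. 0.5737·x = 65.
x ≈ 113.2996; the plaintiff's share is 500 − x ≈ 386.7004.

113.30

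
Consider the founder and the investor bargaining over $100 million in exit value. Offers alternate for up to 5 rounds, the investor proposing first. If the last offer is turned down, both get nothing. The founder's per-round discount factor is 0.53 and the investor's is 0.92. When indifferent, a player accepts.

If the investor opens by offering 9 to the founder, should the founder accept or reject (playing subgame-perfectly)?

Accept

Work out the founder's continuation value if the offer is rejected.
Round 5 (the investor proposes): the founder will accept anything ≥ 0, so the investor offers 0 and keeps 100.
Round 4 (the founder proposes): the investor can get 100 next round, worth 0.92 × 100 = 92 now, so the founder offers 92, keeping 8.
Round 3 (the investor proposes): the founder can get 8 next round, worth 0.53 × 8 = 4.24 now. The investor offers 4.24 and keeps 100 − 4.24 = 95.76.
Round 2 (the founder proposes): the investor can get 95.76 next round, worth 0.92 × 95.76 = 88.0992 now. The founder offers 88.0992 and keeps 100 − 88.0992 = 11.9008.
So by rejecting in round 1, the founder gets 11.9008 next round, worth 0.53 × 11.9008 = 6.307424 now.
Offer 9 ≥ 6.307424, so the founder accepts.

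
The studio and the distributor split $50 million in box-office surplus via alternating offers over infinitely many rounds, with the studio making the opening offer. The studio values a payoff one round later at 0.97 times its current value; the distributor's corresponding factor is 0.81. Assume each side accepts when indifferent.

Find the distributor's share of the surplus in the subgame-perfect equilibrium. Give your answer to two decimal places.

Let x be the studio's share when the studio proposes and y be the distributor's share when the distributor proposes.
The distributor accepts iff offered ≥ 0.81·y, so x = 50 − 0.81y. Symmetrically y = 50 − 0.97x.
Substituting: x = 50 − 0.81(50 − 0.97x), giving x(1 − 0.97·0.81) = 50(1 − 0.81).
So x = 50 × 0.19 / 0.2143 ≈ 44.3304, and the distributor receives 50 − x ≈ 5.6696.

5.67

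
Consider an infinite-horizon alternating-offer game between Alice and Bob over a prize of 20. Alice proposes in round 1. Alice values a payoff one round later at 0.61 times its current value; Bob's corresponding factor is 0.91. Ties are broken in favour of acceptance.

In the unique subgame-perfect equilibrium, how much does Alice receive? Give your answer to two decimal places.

Let x be Alice's share when Alice proposes and y be Bob's share when Bob proposes.
Bob accepts iff offered ≥ 0.91·y, so x = 20 − 0.91y. Symmetrically y = 20 − 0.61x.
Substituting: x = 20 − 0.91(20 − 0.61x), giving x(1 − 0.61·0.91) = 20(1 − 0.91).
So x = 20 × 0.09 / 0.4449 ≈ 4.0459, and Bob receives 20 − x ≈ 15.9541.

4.05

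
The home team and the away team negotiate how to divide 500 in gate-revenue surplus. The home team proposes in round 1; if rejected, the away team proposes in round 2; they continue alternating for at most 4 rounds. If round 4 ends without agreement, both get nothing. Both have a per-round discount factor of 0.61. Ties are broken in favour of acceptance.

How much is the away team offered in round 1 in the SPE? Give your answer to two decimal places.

Solve by backward induction from round 4.
Round 4 (the away team proposes): the home team will accept anything ≥ 0, so the away team offers 0 and keeps 500.
Round 3 (the home team proposes): the away team can get 500 next round, worth 0.61 × 500 = 305 now, so the home team offers 305, keeping 195.
Round 2 (the away team proposes): the home team can get 195 next round, worth 0.61 × 195 = 118.95 now. The away team offers 118.95 and keeps 500 − 118.95 = 381.05.
Round 1 (the home team proposes): the away team can get 381.05 next round, worth 0.61 × 381.05 = 232.4405 now; the home team offers that and keeps 267.5595.

232.44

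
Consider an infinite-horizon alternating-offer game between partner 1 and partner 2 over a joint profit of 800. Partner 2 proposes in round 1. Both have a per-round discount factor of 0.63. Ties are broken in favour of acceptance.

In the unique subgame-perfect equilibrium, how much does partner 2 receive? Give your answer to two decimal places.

Let x be partner 2's share when partner 2 proposes and y be partner 1's share when partner 1 proposes.
Partner 1 accepts iff offered ≥ 0.63·y, so x = 800 − 0.63y. Symmetrically y = 800 − 0.63x.
Substituting: x = 800 − 0.63(800 − 0.63x), giving x(1 − 0.63·0.63) = 800(1 − 0.63).
So x = 800 × 0.37 / 0.6031 ≈ 490.7975, and partner 1 receives 800 − x ≈ 309.2025.

490.80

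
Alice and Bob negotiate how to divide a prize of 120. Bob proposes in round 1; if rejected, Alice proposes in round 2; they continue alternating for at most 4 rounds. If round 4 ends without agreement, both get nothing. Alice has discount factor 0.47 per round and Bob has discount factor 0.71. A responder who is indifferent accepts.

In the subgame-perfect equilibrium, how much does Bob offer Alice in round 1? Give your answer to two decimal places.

Work backward from the last round.
Round 4 (Alice proposes): Bob will accept anything ≥ 0, so Alice offers 0 and keeps 120.
Round 3 (Bob proposes): Alice can get 120 next round, worth 0.47 × 120 = 56.4 now, so Bob offers 56.4, keeping 63.6.
Round 2 (Alice proposes): Bob can get 63.6 next round, worth 0.71 × 63.6 = 45.156 now; Alice offers that and keeps 74.844.
Round 1 (Bob proposes): Alice can get 74.844 next round, worth 0.47 × 74.844 = 35.17668 now, so Bob offers 35.17668, keeping 84.82332.

35.18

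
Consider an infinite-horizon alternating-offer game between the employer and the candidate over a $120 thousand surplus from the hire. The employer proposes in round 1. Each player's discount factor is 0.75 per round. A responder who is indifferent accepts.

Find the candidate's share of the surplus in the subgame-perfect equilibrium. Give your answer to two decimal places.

51.43

In a stationary SPE each proposer offers the other exactly their discounted continuation value.
If the employer keeps x when proposing and the candidate keeps y when proposing, then x = 120 − 0.75y and y = 120 − 0.75x.
Solving: x = 120(1 − 0.75) / (1 − 0.75·0.75) = 30 / 0.4375 ≈ 68.5714.
The candidate gets 120 − 68.5714 ≈ 51.4286.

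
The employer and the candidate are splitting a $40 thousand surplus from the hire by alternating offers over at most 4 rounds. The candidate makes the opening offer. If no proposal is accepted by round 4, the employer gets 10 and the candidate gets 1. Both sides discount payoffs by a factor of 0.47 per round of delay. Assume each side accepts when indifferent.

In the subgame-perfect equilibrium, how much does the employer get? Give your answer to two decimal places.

14.01

Round 4 (the employer proposes): the candidate gets 1 if talks fail, so the employer offers 1 and keeps 39.
Round 3 (the candidate proposes): the employer can get 39 next round, worth 0.47 × 39 = 18.33 now; the candidate offers that and keeps 21.67.
Round 2 (the employer proposes): the candidate can get 21.67 next round, worth 0.47 × 21.67 = 10.1849 now; the employer offers that and keeps 29.8151.
Round 1 (the candidate proposes): the employer can get 29.8151 next round, worth 0.47 × 29.8151 = 14.013097 now, so the candidate offers 14.013097, keeping 25.986903.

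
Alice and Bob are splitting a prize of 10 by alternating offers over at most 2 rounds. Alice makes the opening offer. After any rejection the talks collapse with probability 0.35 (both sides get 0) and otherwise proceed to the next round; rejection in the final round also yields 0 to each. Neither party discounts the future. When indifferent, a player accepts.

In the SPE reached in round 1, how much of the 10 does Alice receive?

3.5

By backward induction:
Round 2 (Bob proposes): Alice will accept anything ≥ 0, so Bob offers 0 and keeps 10.
Round 1 (Alice proposes): rejecting gives Bob an expected 0.65 × 10 = 6.5; Alice offers that and keeps 3.5.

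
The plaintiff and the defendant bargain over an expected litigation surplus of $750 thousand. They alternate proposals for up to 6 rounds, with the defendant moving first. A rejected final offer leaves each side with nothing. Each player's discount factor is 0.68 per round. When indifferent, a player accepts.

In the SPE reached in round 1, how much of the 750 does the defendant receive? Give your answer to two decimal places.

402.29

Work backward from the last round.
Round 6 (the plaintiff proposes): rejection yields 0 for the defendant; the plaintiff offers 0 and keeps 750.
Round 5 (the defendant proposes): the plaintiff can get 750 next round, worth 0.68 × 750 = 510 now, so the defendant offers 510, keeping 240.
Round 4 (the plaintiff proposes): the defendant can get 240 next round, worth 0.68 × 240 = 163.2 now. The plaintiff offers 163.2 and keeps 750 − 163.2 = 586.8.
Round 3 (the defendant proposes): the plaintiff can get 586.8 next round, worth 0.68 × 586.8 = 399.024 now, so the defendant offers 399.024, keeping 350.976.
Round 2 (the plaintiff proposes): the defendant can get 350.976 next round, worth 0.68 × 350.976 = 238.66368 now. The plaintiff offers 238.66368 and keeps 750 − 238.66368 = 511.33632.
Round 1 (the defendant proposes): the plaintiff can get 511.33632 next round, worth 0.68 × 511.33632 = 347.7086976 now, so the defendant offers 347.7086976, keeping 402.2913024.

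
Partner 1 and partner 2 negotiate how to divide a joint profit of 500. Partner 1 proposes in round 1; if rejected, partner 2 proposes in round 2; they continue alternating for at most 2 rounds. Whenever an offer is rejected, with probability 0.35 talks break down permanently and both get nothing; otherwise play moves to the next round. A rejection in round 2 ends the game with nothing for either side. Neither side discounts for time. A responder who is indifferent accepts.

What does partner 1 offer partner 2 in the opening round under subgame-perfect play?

Round 2 (partner 2 proposes): partner 1 will accept anything ≥ 0, so partner 2 offers 0 and keeps 500.
Round 1 (partner 1 proposes): rejecting gives partner 2 an expected 0.65 × 500 = 325, so partner 1 offers 325, keeping 175.

325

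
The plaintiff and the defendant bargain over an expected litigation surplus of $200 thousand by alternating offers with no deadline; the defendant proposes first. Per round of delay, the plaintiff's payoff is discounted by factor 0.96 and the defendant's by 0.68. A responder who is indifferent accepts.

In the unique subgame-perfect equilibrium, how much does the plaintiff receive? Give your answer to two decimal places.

176.96

When the defendant proposes, the plaintiff accepts any offer worth at least 0.96 times what the plaintiff would get by proposing next round; and vice versa.
This gives x = 200 − 0.96y and y = 200 − 0.68x, where x and y are each side's share when it proposes.
Hence (1 − 0.96·0.68)x = 200(1 − 0.96), i.e. 0.3472·x = 8.
x ≈ 23.0415; the plaintiff's share is 200 − x ≈ 176.9585.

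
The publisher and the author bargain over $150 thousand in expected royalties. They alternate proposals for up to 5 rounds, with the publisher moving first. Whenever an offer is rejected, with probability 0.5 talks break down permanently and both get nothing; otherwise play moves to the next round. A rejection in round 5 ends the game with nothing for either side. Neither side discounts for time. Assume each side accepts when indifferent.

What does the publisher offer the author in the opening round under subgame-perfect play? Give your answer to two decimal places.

By backward induction:
Round 5 (the publisher proposes): rejection yields 0 for the author; the publisher offers 0 and keeps 150.
Round 4 (the author proposes): rejecting gives the publisher an expected 0.5 × 150 = 75, so the author offers 75, keeping 75.
Round 3 (the publisher proposes): rejecting gives the author an expected 0.5 × 75 = 37.5; the publisher offers that and keeps 112.5.
Round 2 (the author proposes): rejecting gives the publisher an expected 0.5 × 112.5 = 56.25; the author offers that and keeps 93.75.
Round 1 (the publisher proposes): rejecting gives the author an expected 0.5 × 93.75 = 46.875. The publisher offers 46.875 and keeps 150 − 46.875 = 103.125.

46.88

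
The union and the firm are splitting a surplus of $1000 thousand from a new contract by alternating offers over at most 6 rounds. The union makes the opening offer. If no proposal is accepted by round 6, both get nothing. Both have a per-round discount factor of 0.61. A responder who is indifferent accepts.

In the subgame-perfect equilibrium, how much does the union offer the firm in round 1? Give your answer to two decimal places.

Work backward from the last round.
Round 6 (the firm proposes): rejection yields 0 for the union; the firm offers 0 and keeps 1000.
Round 5 (the union proposes): the firm can get 1000 next round, worth 0.61 × 1000 = 610 now; the union offers that and keeps 390.
Round 4 (the firm proposes): the union can get 390 next round, worth 0.61 × 390 = 237.9 now; the firm offers that and keeps 762.1.
Round 3 (the union proposes): the firm can get 762.1 next round, worth 0.61 × 762.1 = 464.881 now. The union offers 464.881 and keeps 1000 − 464.881 = 535.119.
Round 2 (the firm proposes): the union can get 535.119 next round, worth 0.61 × 535.119 = 326.42259 now. The firm offers 326.42259 and keeps 1000 − 326.42259 = 673.57741.
Round 1 (the union proposes): the firm can get 673.57741 next round, worth 0.61 × 673.57741 = 410.8822201 now, so the union offers 410.8822201, keeping 589.1177799.

410.88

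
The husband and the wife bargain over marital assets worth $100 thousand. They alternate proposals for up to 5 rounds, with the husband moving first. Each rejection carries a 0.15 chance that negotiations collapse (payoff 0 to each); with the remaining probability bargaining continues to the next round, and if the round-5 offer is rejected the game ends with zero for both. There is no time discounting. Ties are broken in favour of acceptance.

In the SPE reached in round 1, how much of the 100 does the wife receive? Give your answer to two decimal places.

21.96

By backward induction:
Round 5 (the husband proposes): the wife will accept anything ≥ 0, so the husband offers 0 and keeps 100.
Round 4 (the wife proposes): rejecting gives the husband an expected 0.85 × 100 = 85; the wife offers that and keeps 15.
Round 3 (the husband proposes): rejecting gives the wife an expected 0.85 × 15 = 12.75; the husband offers that and keeps 87.25.
Round 2 (the wife proposes): rejecting gives the husband an expected 0.85 × 87.25 = 74.1625; the wife offers that and keeps 25.8375.
Round 1 (the husband proposes): rejecting gives the wife an expected 0.85 × 25.8375 = 21.961875, so the husband offers 21.961875, keeping 78.038125.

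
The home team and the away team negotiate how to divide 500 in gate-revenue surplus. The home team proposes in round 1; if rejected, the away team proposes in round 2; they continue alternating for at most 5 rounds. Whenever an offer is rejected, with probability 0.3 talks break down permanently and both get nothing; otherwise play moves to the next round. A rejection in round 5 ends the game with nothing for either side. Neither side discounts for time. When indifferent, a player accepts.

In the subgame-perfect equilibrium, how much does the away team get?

Round 5 (the home team proposes): the away team will accept anything ≥ 0, so the home team offers 0 and keeps 500.
Round 4 (the away team proposes): rejecting gives the home team an expected 0.7 × 500 = 350. The away team offers 350 and keeps 500 − 350 = 150.
Round 3 (the home team proposes): rejecting gives the away team an expected 0.7 × 150 = 105, so the home team offers 105, keeping 395.
Round 2 (the away team proposes): rejecting gives the home team an expected 0.7 × 395 = 276.5. The away team offers 276.5 and keeps 500 − 276.5 = 223.5.
Round 1 (the home team proposes): rejecting gives the away team an expected 0.7 × 223.5 = 156.45. The home team offers 156.45 and keeps 500 − 156.45 = 343.55.

156.45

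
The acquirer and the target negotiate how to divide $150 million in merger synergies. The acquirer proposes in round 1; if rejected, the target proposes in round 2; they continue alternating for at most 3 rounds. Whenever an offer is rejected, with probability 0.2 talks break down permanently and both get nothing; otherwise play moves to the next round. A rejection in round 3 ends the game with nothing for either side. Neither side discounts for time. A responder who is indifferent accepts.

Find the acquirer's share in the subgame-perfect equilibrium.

By backward induction:
Round 3 (the acquirer proposes): rejection yields 0 for the target; the acquirer offers 0 and keeps 150.
Round 2 (the target proposes): rejecting gives the acquirer an expected 0.8 × 150 = 120. The target offers 120 and keeps 150 − 120 = 30.
Round 1 (the acquirer proposes): rejecting gives the target an expected 0.8 × 30 = 24; the acquirer offers that and keeps 126.

126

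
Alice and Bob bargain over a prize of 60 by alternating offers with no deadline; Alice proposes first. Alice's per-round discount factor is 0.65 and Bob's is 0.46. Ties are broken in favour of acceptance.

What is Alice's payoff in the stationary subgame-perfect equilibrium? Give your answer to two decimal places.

46.22

When Alice proposes, Bob accepts any offer worth at least 0.46 times what Bob would get by proposing next round; and vice versa.
This gives x = 60 − 0.46y and y = 60 − 0.65x, where x and y are each side's share when it proposes.
Hence (1 − 0.46·0.65)x = 60(1 − 0.46), i.e. 0.701·x = 32.4.
x ≈ 46.2197; Bob's share is 60 − x ≈ 13.7803.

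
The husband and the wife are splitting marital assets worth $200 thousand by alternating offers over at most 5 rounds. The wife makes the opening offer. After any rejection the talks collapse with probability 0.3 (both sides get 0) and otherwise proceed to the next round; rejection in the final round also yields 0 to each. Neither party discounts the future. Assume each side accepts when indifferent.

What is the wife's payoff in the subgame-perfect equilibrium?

Round 5 (the wife proposes): the husband will accept anything ≥ 0, so the wife offers 0 and keeps 200.
Round 4 (the husband proposes): rejecting gives the wife an expected 0.7 × 200 = 140; the husband offers that and keeps 60.
Round 3 (the wife proposes): rejecting gives the husband an expected 0.7 × 60 = 42; the wife offers that and keeps 158.
Round 2 (the husband proposes): rejecting gives the wife an expected 0.7 × 158 = 110.6, so the husband offers 110.6, keeping 89.4.
Round 1 (the wife proposes): rejecting gives the husband an expected 0.7 × 89.4 = 62.58; the wife offers that and keeps 137.42.

137.42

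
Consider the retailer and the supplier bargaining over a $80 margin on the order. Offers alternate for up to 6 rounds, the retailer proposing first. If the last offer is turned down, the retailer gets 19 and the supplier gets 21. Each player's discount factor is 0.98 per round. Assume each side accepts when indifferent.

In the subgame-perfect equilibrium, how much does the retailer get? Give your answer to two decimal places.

Round 6 (the supplier proposes): the retailer gets 19 if talks fail, so the supplier offers 19 and keeps 61.
Round 5 (the retailer proposes): the supplier can get 61 next round, worth 0.98 × 61 = 59.78 now; the retailer offers that and keeps 20.22.
Round 4 (the supplier proposes): the retailer can get 20.22 next round, worth 0.98 × 20.22 = 19.8156 now; the supplier offers that and keeps 60.1844.
Round 3 (the retailer proposes): the supplier can get 60.1844 next round, worth 0.98 × 60.1844 = 58.980712 now. The retailer offers 58.980712 and keeps 80 − 58.980712 = 21.019288.
Round 2 (the supplier proposes): the retailer can get 21.019288 next round, worth 0.98 × 21.019288 = 20.59890224 now; the supplier offers that and keeps 59.40109776.
Round 1 (the retailer proposes): the supplier can get 59.40109776 next round, worth 0.98 × 59.40109776 = 58.2130758048 now, so the retailer offers 58.2130758048, keeping 21.7869241952.

21.79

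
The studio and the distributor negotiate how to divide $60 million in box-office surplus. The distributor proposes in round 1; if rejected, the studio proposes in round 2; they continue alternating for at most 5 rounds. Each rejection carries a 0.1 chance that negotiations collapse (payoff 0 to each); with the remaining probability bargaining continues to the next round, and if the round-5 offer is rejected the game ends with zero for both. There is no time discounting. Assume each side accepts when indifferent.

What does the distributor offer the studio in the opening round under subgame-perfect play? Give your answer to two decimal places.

By backward induction:
Round 5 (the distributor proposes): rejection yields 0 for the studio; the distributor offers 0 and keeps 60.
Round 4 (the studio proposes): rejecting gives the distributor an expected 0.9 × 60 = 54. The studio offers 54 and keeps 60 − 54 = 6.
Round 3 (the distributor proposes): rejecting gives the studio an expected 0.9 × 6 = 5.4. The distributor offers 5.4 and keeps 60 − 5.4 = 54.6.
Round 2 (the studio proposes): rejecting gives the distributor an expected 0.9 × 54.6 = 49.14; the studio offers that and keeps 10.86.
Round 1 (the distributor proposes): rejecting gives the studio an expected 0.9 × 10.86 = 9.774, so the distributor offers 9.774, keeping 50.226.

9.77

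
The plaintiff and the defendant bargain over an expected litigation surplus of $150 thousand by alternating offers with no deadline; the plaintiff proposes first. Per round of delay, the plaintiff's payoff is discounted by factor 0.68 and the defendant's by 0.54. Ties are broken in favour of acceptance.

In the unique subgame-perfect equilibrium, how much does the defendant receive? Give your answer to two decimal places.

When the plaintiff proposes, the defendant accepts any offer worth at least 0.54 times what the defendant would get by proposing next round; and vice versa.
This gives x = 150 − 0.54y and y = 150 − 0.68x, where x and y are each side's share when it proposes.
Hence (1 − 0.54·0.68)x = 150(1 − 0.54), i.e. 0.6328·x = 69.
x ≈ 109.0392; the defendant's share is 150 − x ≈ 40.9608.

40.96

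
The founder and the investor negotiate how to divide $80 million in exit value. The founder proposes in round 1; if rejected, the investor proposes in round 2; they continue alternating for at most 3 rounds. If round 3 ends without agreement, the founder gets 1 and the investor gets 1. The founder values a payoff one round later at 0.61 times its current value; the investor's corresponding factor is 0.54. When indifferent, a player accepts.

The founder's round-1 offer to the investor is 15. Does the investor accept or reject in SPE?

Round 3 (the founder proposes): the investor gets 1 if talks fail, so the founder offers 1 and keeps 79.
Round 2 (the investor proposes): the founder can get 79 next round, worth 0.61 × 79 = 48.19 now; the investor offers that and keeps 31.81.
So by rejecting in round 1, the investor gets 31.81 next round, worth 0.54 × 31.81 = 17.1774 now.
Offer 15 < 17.1774, so the investor rejects.

Reject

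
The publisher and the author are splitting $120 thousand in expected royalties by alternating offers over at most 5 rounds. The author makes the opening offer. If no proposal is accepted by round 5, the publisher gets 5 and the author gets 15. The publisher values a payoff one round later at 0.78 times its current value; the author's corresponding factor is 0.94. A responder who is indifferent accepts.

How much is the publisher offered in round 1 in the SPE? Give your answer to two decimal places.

12.42

By backward induction:
Round 5 (the author proposes): the publisher gets 5 if talks fail, so the author offers 5 and keeps 115.
Round 4 (the publisher proposes): the author can get 115 next round, worth 0.94 × 115 = 108.1 now; the publisher offers that and keeps 11.9.
Round 3 (the author proposes): the publisher can get 11.9 next round, worth 0.78 × 11.9 = 9.282 now, so the author offers 9.282, keeping 110.718.
Round 2 (the publisher proposes): the author can get 110.718 next round, worth 0.94 × 110.718 = 104.07492 now. The publisher offers 104.07492 and keeps 120 − 104.07492 = 15.92508.
Round 1 (the author proposes): the publisher can get 15.92508 next round, worth 0.78 × 15.92508 = 12.4215624 now; the author offers that and keeps 107.5784376.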